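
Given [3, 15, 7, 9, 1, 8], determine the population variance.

20.1389

Step 1: Compute the mean: (3 + 15 + 7 + 9 + 1 + 8) / 6 = 7.1667
Step 2: Compute squared deviations from the mean:
  (3 - 7.1667)^2 = 17.3611
  (15 - 7.1667)^2 = 61.3611
  (7 - 7.1667)^2 = 0.0278
  (9 - 7.1667)^2 = 3.3611
  (1 - 7.1667)^2 = 38.0278
  (8 - 7.1667)^2 = 0.6944
Step 3: Sum of squared deviations = 120.8333
Step 4: Population variance = 120.8333 / 6 = 20.1389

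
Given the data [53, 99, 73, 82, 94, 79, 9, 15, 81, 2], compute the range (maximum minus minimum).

97

Step 1: Identify the maximum value: max = 99
Step 2: Identify the minimum value: min = 2
Step 3: Range = max - min = 99 - 2 = 97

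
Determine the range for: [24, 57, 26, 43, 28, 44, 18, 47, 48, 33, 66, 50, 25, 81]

63

Step 1: Identify the maximum value: max = 81
Step 2: Identify the minimum value: min = 18
Step 3: Range = max - min = 81 - 18 = 63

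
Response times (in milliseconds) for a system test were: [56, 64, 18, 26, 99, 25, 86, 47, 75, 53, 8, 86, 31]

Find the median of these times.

53

Step 1: Sort the data in ascending order: [8, 18, 25, 26, 31, 47, 53, 56, 64, 75, 86, 86, 99]
Step 2: The number of values is n = 13.
Step 3: Since n is odd, the median is the middle value at position 7: 53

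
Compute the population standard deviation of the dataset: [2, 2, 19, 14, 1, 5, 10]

6.4333

Step 1: Compute the mean: 7.5714
Step 2: Sum of squared deviations from the mean: 289.7143
Step 3: Population variance = 289.7143 / 7 = 41.3878
Step 4: Standard deviation = sqrt(41.3878) = 6.4333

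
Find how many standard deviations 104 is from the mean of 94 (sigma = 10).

1

Step 1: Recall the z-score formula: z = (x - mu) / sigma
Step 2: Substitute values: z = (104 - 94) / 10
Step 3: z = 10 / 10 = 1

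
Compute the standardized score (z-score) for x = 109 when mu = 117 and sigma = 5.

-1.6

Step 1: Recall the z-score formula: z = (x - mu) / sigma
Step 2: Substitute values: z = (109 - 117) / 5
Step 3: z = -8 / 5 = -1.6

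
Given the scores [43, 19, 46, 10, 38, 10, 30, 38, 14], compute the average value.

27.5556

Step 1: Sum all values: 43 + 19 + 46 + 10 + 38 + 10 + 30 + 38 + 14 = 248
Step 2: Count the number of values: n = 9
Step 3: Mean = sum / n = 248 / 9 = 27.5556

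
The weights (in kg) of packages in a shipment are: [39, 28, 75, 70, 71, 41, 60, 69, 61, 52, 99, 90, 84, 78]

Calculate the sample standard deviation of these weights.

20.2209

Step 1: Compute the mean: 65.5
Step 2: Sum of squared deviations from the mean: 5315.5
Step 3: Sample variance = 5315.5 / 13 = 408.8846
Step 4: Standard deviation = sqrt(408.8846) = 20.2209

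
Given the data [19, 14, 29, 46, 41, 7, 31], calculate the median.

29

Step 1: Sort the data in ascending order: [7, 14, 19, 29, 31, 41, 46]
Step 2: The number of values is n = 7.
Step 3: Since n is odd, the median is the middle value at position 4: 29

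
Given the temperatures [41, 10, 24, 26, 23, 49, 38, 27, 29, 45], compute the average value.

31.2

Step 1: Sum all values: 41 + 10 + 24 + 26 + 23 + 49 + 38 + 27 + 29 + 45 = 312
Step 2: Count the number of values: n = 10
Step 3: Mean = sum / n = 312 / 10 = 31.2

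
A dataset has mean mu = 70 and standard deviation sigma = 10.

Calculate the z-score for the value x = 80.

1

Step 1: Recall the z-score formula: z = (x - mu) / sigma
Step 2: Substitute values: z = (80 - 70) / 10
Step 3: z = 10 / 10 = 1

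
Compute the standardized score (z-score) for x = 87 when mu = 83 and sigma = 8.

0.5

Step 1: Recall the z-score formula: z = (x - mu) / sigma
Step 2: Substitute values: z = (87 - 83) / 8
Step 3: z = 4 / 8 = 0.5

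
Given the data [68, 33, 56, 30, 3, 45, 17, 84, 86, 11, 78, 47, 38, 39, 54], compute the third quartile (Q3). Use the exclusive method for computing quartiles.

68

Step 1: Sort the data: [3, 11, 17, 30, 33, 38, 39, 45, 47, 54, 56, 68, 78, 84, 86]
Step 2: n = 15
Step 3: Using the exclusive quartile method:
  Q1 = 30
  Q2 (median) = 45
  Q3 = 68
  IQR = Q3 - Q1 = 68 - 30 = 38
Step 4: Q3 = 68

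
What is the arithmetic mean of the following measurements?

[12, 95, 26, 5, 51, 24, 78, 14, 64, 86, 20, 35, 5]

39.6154

Step 1: Sum all values: 12 + 95 + 26 + 5 + 51 + 24 + 78 + 14 + 64 + 86 + 20 + 35 + 5 = 515
Step 2: Count the number of values: n = 13
Step 3: Mean = sum / n = 515 / 13 = 39.6154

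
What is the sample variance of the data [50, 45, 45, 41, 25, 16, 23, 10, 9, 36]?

235.3333

Step 1: Compute the mean: (50 + 45 + 45 + 41 + 25 + 16 + 23 + 10 + 9 + 36) / 10 = 30
Step 2: Compute squared deviations from the mean:
  (50 - 30)^2 = 400
  (45 - 30)^2 = 225
  (45 - 30)^2 = 225
  (41 - 30)^2 = 121
  (25 - 30)^2 = 25
  (16 - 30)^2 = 196
  (23 - 30)^2 = 49
  (10 - 30)^2 = 400
  (9 - 30)^2 = 441
  (36 - 30)^2 = 36
Step 3: Sum of squared deviations = 2118
Step 4: Sample variance = 2118 / 9 = 235.3333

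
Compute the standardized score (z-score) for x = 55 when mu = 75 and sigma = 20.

-1

Step 1: Recall the z-score formula: z = (x - mu) / sigma
Step 2: Substitute values: z = (55 - 75) / 20
Step 3: z = -20 / 20 = -1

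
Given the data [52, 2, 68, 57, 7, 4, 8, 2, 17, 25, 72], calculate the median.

17

Step 1: Sort the data in ascending order: [2, 2, 4, 7, 8, 17, 25, 52, 57, 68, 72]
Step 2: The number of values is n = 11.
Step 3: Since n is odd, the median is the middle value at position 6: 17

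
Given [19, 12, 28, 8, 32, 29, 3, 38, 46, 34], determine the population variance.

174.29

Step 1: Compute the mean: (19 + 12 + 28 + 8 + 32 + 29 + 3 + 38 + 46 + 34) / 10 = 24.9
Step 2: Compute squared deviations from the mean:
  (19 - 24.9)^2 = 34.81
  (12 - 24.9)^2 = 166.41
  (28 - 24.9)^2 = 9.61
  (8 - 24.9)^2 = 285.61
  (32 - 24.9)^2 = 50.41
  (29 - 24.9)^2 = 16.81
  (3 - 24.9)^2 = 479.61
  (38 - 24.9)^2 = 171.61
  (46 - 24.9)^2 = 445.21
  (34 - 24.9)^2 = 82.81
Step 3: Sum of squared deviations = 1742.9
Step 4: Population variance = 1742.9 / 10 = 174.29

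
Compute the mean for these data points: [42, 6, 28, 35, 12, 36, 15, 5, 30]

23.2222

Step 1: Sum all values: 42 + 6 + 28 + 35 + 12 + 36 + 15 + 5 + 30 = 209
Step 2: Count the number of values: n = 9
Step 3: Mean = sum / n = 209 / 9 = 23.2222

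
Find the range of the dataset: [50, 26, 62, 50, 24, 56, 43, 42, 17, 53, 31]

45

Step 1: Identify the maximum value: max = 62
Step 2: Identify the minimum value: min = 17
Step 3: Range = max - min = 62 - 17 = 45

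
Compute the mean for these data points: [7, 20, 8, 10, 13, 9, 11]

11.1429

Step 1: Sum all values: 7 + 20 + 8 + 10 + 13 + 9 + 11 = 78
Step 2: Count the number of values: n = 7
Step 3: Mean = sum / n = 78 / 7 = 11.1429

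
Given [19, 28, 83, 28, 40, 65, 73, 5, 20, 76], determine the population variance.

707.61

Step 1: Compute the mean: (19 + 28 + 83 + 28 + 40 + 65 + 73 + 5 + 20 + 76) / 10 = 43.7
Step 2: Compute squared deviations from the mean:
  (19 - 43.7)^2 = 610.09
  (28 - 43.7)^2 = 246.49
  (83 - 43.7)^2 = 1544.49
  (28 - 43.7)^2 = 246.49
  (40 - 43.7)^2 = 13.69
  (65 - 43.7)^2 = 453.69
  (73 - 43.7)^2 = 858.49
  (5 - 43.7)^2 = 1497.69
  (20 - 43.7)^2 = 561.69
  (76 - 43.7)^2 = 1043.29
Step 3: Sum of squared deviations = 7076.1
Step 4: Population variance = 7076.1 / 10 = 707.61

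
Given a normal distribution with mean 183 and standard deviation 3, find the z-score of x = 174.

-3

Step 1: Recall the z-score formula: z = (x - mu) / sigma
Step 2: Substitute values: z = (174 - 183) / 3
Step 3: z = -9 / 3 = -3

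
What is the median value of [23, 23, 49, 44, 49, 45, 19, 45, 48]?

45

Step 1: Sort the data in ascending order: [19, 23, 23, 44, 45, 45, 48, 49, 49]
Step 2: The number of values is n = 9.
Step 3: Since n is odd, the median is the middle value at position 5: 45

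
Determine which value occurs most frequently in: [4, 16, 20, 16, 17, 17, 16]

16

Step 1: Count the frequency of each value:
  4: appears 1 time(s)
  16: appears 3 time(s)
  17: appears 2 time(s)
  20: appears 1 time(s)
Step 2: The value 16 appears most frequently (3 times).
Step 3: Mode = 16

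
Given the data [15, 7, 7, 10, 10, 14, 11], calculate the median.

10

Step 1: Sort the data in ascending order: [7, 7, 10, 10, 11, 14, 15]
Step 2: The number of values is n = 7.
Step 3: Since n is odd, the median is the middle value at position 4: 10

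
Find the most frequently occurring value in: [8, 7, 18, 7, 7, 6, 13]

7

Step 1: Count the frequency of each value:
  6: appears 1 time(s)
  7: appears 3 time(s)
  8: appears 1 time(s)
  13: appears 1 time(s)
  18: appears 1 time(s)
Step 2: The value 7 appears most frequently (3 times).
Step 3: Mode = 7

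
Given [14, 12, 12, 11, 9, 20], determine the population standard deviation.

3.4641

Step 1: Compute the mean: 13
Step 2: Sum of squared deviations from the mean: 72
Step 3: Population variance = 72 / 6 = 12
Step 4: Standard deviation = sqrt(12) = 3.4641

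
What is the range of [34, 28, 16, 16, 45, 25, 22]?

29

Step 1: Identify the maximum value: max = 45
Step 2: Identify the minimum value: min = 16
Step 3: Range = max - min = 45 - 16 = 29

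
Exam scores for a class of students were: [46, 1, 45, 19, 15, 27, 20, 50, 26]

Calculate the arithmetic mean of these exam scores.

27.6667

Step 1: Sum all values: 46 + 1 + 45 + 19 + 15 + 27 + 20 + 50 + 26 = 249
Step 2: Count the number of values: n = 9
Step 3: Mean = sum / n = 249 / 9 = 27.6667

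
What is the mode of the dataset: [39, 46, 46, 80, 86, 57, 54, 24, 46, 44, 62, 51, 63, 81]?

46

Step 1: Count the frequency of each value:
  24: appears 1 time(s)
  39: appears 1 time(s)
  44: appears 1 time(s)
  46: appears 3 time(s)
  51: appears 1 time(s)
  54: appears 1 time(s)
  57: appears 1 time(s)
  62: appears 1 time(s)
  63: appears 1 time(s)
  80: appears 1 time(s)
  81: appears 1 time(s)
  86: appears 1 time(s)
Step 2: The value 46 appears most frequently (3 times).
Step 3: Mode = 46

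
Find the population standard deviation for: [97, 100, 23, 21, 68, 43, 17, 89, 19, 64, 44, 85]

30.6481

Step 1: Compute the mean: 55.8333
Step 2: Sum of squared deviations from the mean: 11271.6667
Step 3: Population variance = 11271.6667 / 12 = 939.3056
Step 4: Standard deviation = sqrt(939.3056) = 30.6481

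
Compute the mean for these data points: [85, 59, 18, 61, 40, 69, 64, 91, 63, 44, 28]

56.5455

Step 1: Sum all values: 85 + 59 + 18 + 61 + 40 + 69 + 64 + 91 + 63 + 44 + 28 = 622
Step 2: Count the number of values: n = 11
Step 3: Mean = sum / n = 622 / 11 = 56.5455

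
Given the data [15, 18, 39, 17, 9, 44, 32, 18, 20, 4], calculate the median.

18

Step 1: Sort the data in ascending order: [4, 9, 15, 17, 18, 18, 20, 32, 39, 44]
Step 2: The number of values is n = 10.
Step 3: Since n is even, the median is the average of positions 5 and 6:
  Median = (18 + 18) / 2 = 18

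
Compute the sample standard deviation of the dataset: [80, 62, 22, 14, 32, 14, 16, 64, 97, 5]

32.3975

Step 1: Compute the mean: 40.6
Step 2: Sum of squared deviations from the mean: 9446.4
Step 3: Sample variance = 9446.4 / 9 = 1049.6
Step 4: Standard deviation = sqrt(1049.6) = 32.3975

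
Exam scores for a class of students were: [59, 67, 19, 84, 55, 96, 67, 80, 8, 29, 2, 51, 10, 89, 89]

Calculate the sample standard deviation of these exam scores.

32.4778

Step 1: Compute the mean: 53.6667
Step 2: Sum of squared deviations from the mean: 14767.3333
Step 3: Sample variance = 14767.3333 / 14 = 1054.8095
Step 4: Standard deviation = sqrt(1054.8095) = 32.4778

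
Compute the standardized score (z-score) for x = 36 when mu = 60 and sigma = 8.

-3

Step 1: Recall the z-score formula: z = (x - mu) / sigma
Step 2: Substitute values: z = (36 - 60) / 8
Step 3: z = -24 / 8 = -3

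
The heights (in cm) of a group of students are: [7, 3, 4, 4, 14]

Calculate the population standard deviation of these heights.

4.0299

Step 1: Compute the mean: 6.4
Step 2: Sum of squared deviations from the mean: 81.2
Step 3: Population variance = 81.2 / 5 = 16.24
Step 4: Standard deviation = sqrt(16.24) = 4.0299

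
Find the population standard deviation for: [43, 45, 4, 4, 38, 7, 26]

17.2828

Step 1: Compute the mean: 23.8571
Step 2: Sum of squared deviations from the mean: 2090.8571
Step 3: Population variance = 2090.8571 / 7 = 298.6939
Step 4: Standard deviation = sqrt(298.6939) = 17.2828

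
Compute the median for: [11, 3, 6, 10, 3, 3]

4.5

Step 1: Sort the data in ascending order: [3, 3, 3, 6, 10, 11]
Step 2: The number of values is n = 6.
Step 3: Since n is even, the median is the average of positions 3 and 4:
  Median = (3 + 6) / 2 = 4.5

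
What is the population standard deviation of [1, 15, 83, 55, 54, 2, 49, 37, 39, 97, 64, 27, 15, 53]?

27.6074

Step 1: Compute the mean: 42.2143
Step 2: Sum of squared deviations from the mean: 10670.3571
Step 3: Population variance = 10670.3571 / 14 = 762.1684
Step 4: Standard deviation = sqrt(762.1684) = 27.6074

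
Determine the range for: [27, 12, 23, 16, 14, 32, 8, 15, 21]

24

Step 1: Identify the maximum value: max = 32
Step 2: Identify the minimum value: min = 8
Step 3: Range = max - min = 32 - 8 = 24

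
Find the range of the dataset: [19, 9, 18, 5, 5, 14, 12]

14

Step 1: Identify the maximum value: max = 19
Step 2: Identify the minimum value: min = 5
Step 3: Range = max - min = 19 - 5 = 14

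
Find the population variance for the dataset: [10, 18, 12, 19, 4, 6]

31.25

Step 1: Compute the mean: (10 + 18 + 12 + 19 + 4 + 6) / 6 = 11.5
Step 2: Compute squared deviations from the mean:
  (10 - 11.5)^2 = 2.25
  (18 - 11.5)^2 = 42.25
  (12 - 11.5)^2 = 0.25
  (19 - 11.5)^2 = 56.25
  (4 - 11.5)^2 = 56.25
  (6 - 11.5)^2 = 30.25
Step 3: Sum of squared deviations = 187.5
Step 4: Population variance = 187.5 / 6 = 31.25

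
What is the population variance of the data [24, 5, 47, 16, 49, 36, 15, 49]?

266.1094

Step 1: Compute the mean: (24 + 5 + 47 + 16 + 49 + 36 + 15 + 49) / 8 = 30.125
Step 2: Compute squared deviations from the mean:
  (24 - 30.125)^2 = 37.5156
  (5 - 30.125)^2 = 631.2656
  (47 - 30.125)^2 = 284.7656
  (16 - 30.125)^2 = 199.5156
  (49 - 30.125)^2 = 356.2656
  (36 - 30.125)^2 = 34.5156
  (15 - 30.125)^2 = 228.7656
  (49 - 30.125)^2 = 356.2656
Step 3: Sum of squared deviations = 2128.875
Step 4: Population variance = 2128.875 / 8 = 266.1094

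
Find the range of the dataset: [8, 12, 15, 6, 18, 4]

14

Step 1: Identify the maximum value: max = 18
Step 2: Identify the minimum value: min = 4
Step 3: Range = max - min = 18 - 4 = 14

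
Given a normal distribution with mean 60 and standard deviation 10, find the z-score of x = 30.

-3

Step 1: Recall the z-score formula: z = (x - mu) / sigma
Step 2: Substitute values: z = (30 - 60) / 10
Step 3: z = -30 / 10 = -3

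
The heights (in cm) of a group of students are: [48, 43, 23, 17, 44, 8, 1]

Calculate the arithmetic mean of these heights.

26.2857

Step 1: Sum all values: 48 + 43 + 23 + 17 + 44 + 8 + 1 = 184
Step 2: Count the number of values: n = 7
Step 3: Mean = sum / n = 184 / 7 = 26.2857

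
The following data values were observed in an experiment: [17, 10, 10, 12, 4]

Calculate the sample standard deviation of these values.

4.669

Step 1: Compute the mean: 10.6
Step 2: Sum of squared deviations from the mean: 87.2
Step 3: Sample variance = 87.2 / 4 = 21.8
Step 4: Standard deviation = sqrt(21.8) = 4.669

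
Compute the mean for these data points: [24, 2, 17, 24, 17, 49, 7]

20

Step 1: Sum all values: 24 + 2 + 17 + 24 + 17 + 49 + 7 = 140
Step 2: Count the number of values: n = 7
Step 3: Mean = sum / n = 140 / 7 = 20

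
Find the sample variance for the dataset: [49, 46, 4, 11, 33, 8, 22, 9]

318.7857

Step 1: Compute the mean: (49 + 46 + 4 + 11 + 33 + 8 + 22 + 9) / 8 = 22.75
Step 2: Compute squared deviations from the mean:
  (49 - 22.75)^2 = 689.0625
  (46 - 22.75)^2 = 540.5625
  (4 - 22.75)^2 = 351.5625
  (11 - 22.75)^2 = 138.0625
  (33 - 22.75)^2 = 105.0625
  (8 - 22.75)^2 = 217.5625
  (22 - 22.75)^2 = 0.5625
  (9 - 22.75)^2 = 189.0625
Step 3: Sum of squared deviations = 2231.5
Step 4: Sample variance = 2231.5 / 7 = 318.7857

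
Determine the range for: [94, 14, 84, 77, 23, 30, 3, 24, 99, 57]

96

Step 1: Identify the maximum value: max = 99
Step 2: Identify the minimum value: min = 3
Step 3: Range = max - min = 99 - 3 = 96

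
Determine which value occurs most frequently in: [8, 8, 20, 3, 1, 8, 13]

8

Step 1: Count the frequency of each value:
  1: appears 1 time(s)
  3: appears 1 time(s)
  8: appears 3 time(s)
  13: appears 1 time(s)
  20: appears 1 time(s)
Step 2: The value 8 appears most frequently (3 times).
Step 3: Mode = 8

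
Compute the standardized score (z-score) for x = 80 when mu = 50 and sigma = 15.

2

Step 1: Recall the z-score formula: z = (x - mu) / sigma
Step 2: Substitute values: z = (80 - 50) / 15
Step 3: z = 30 / 15 = 2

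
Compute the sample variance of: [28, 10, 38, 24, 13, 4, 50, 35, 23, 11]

210.4889

Step 1: Compute the mean: (28 + 10 + 38 + 24 + 13 + 4 + 50 + 35 + 23 + 11) / 10 = 23.6
Step 2: Compute squared deviations from the mean:
  (28 - 23.6)^2 = 19.36
  (10 - 23.6)^2 = 184.96
  (38 - 23.6)^2 = 207.36
  (24 - 23.6)^2 = 0.16
  (13 - 23.6)^2 = 112.36
  (4 - 23.6)^2 = 384.16
  (50 - 23.6)^2 = 696.96
  (35 - 23.6)^2 = 129.96
  (23 - 23.6)^2 = 0.36
  (11 - 23.6)^2 = 158.76
Step 3: Sum of squared deviations = 1894.4
Step 4: Sample variance = 1894.4 / 9 = 210.4889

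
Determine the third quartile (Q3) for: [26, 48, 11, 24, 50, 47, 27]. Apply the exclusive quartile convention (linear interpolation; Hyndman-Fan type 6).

48

Step 1: Sort the data: [11, 24, 26, 27, 47, 48, 50]
Step 2: n = 7
Step 3: Using the exclusive quartile method:
  Q1 = 24
  Q2 (median) = 27
  Q3 = 48
  IQR = Q3 - Q1 = 48 - 24 = 24
Step 4: Q3 = 48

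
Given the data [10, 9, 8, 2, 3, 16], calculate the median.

8.5

Step 1: Sort the data in ascending order: [2, 3, 8, 9, 10, 16]
Step 2: The number of values is n = 6.
Step 3: Since n is even, the median is the average of positions 3 and 4:
  Median = (8 + 9) / 2 = 8.5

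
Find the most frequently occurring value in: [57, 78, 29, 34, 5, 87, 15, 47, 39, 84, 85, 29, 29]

29

Step 1: Count the frequency of each value:
  5: appears 1 time(s)
  15: appears 1 time(s)
  29: appears 3 time(s)
  34: appears 1 time(s)
  39: appears 1 time(s)
  47: appears 1 time(s)
  57: appears 1 time(s)
  78: appears 1 time(s)
  84: appears 1 time(s)
  85: appears 1 time(s)
  87: appears 1 time(s)
Step 2: The value 29 appears most frequently (3 times).
Step 3: Mode = 29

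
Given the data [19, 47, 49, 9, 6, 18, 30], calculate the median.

19

Step 1: Sort the data in ascending order: [6, 9, 18, 19, 30, 47, 49]
Step 2: The number of values is n = 7.
Step 3: Since n is odd, the median is the middle value at position 4: 19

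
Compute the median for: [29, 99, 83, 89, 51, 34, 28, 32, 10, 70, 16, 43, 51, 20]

38.5

Step 1: Sort the data in ascending order: [10, 16, 20, 28, 29, 32, 34, 43, 51, 51, 70, 83, 89, 99]
Step 2: The number of values is n = 14.
Step 3: Since n is even, the median is the average of positions 7 and 8:
  Median = (34 + 43) / 2 = 38.5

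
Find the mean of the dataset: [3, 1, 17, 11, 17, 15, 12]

10.8571

Step 1: Sum all values: 3 + 1 + 17 + 11 + 17 + 15 + 12 = 76
Step 2: Count the number of values: n = 7
Step 3: Mean = sum / n = 76 / 7 = 10.8571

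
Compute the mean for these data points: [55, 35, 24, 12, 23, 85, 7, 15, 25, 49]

33

Step 1: Sum all values: 55 + 35 + 24 + 12 + 23 + 85 + 7 + 15 + 25 + 49 = 330
Step 2: Count the number of values: n = 10
Step 3: Mean = sum / n = 330 / 10 = 33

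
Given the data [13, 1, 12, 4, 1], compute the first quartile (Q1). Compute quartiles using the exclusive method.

1

Step 1: Sort the data: [1, 1, 4, 12, 13]
Step 2: n = 5
Step 3: Using the exclusive quartile method:
  Q1 = 1
  Q2 (median) = 4
  Q3 = 12.5
  IQR = Q3 - Q1 = 12.5 - 1 = 11.5
Step 4: Q1 = 1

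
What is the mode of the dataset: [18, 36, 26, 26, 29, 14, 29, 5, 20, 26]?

26

Step 1: Count the frequency of each value:
  5: appears 1 time(s)
  14: appears 1 time(s)
  18: appears 1 time(s)
  20: appears 1 time(s)
  26: appears 3 time(s)
  29: appears 2 time(s)
  36: appears 1 time(s)
Step 2: The value 26 appears most frequently (3 times).
Step 3: Mode = 26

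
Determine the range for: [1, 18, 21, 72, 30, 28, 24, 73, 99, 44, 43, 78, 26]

98

Step 1: Identify the maximum value: max = 99
Step 2: Identify the minimum value: min = 1
Step 3: Range = max - min = 99 - 1 = 98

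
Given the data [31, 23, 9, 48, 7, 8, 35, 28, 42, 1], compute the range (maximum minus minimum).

47

Step 1: Identify the maximum value: max = 48
Step 2: Identify the minimum value: min = 1
Step 3: Range = max - min = 48 - 1 = 47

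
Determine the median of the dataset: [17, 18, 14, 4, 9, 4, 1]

9

Step 1: Sort the data in ascending order: [1, 4, 4, 9, 14, 17, 18]
Step 2: The number of values is n = 7.
Step 3: Since n is odd, the median is the middle value at position 4: 9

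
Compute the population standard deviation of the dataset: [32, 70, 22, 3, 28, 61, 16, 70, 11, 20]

23.4736

Step 1: Compute the mean: 33.3
Step 2: Sum of squared deviations from the mean: 5510.1
Step 3: Population variance = 5510.1 / 10 = 551.01
Step 4: Standard deviation = sqrt(551.01) = 23.4736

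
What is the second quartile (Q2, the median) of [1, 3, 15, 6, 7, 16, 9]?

7

Step 1: Sort the data: [1, 3, 6, 7, 9, 15, 16]
Step 2: n = 7
Step 3: Q2 is the median. Since n is odd, it is the middle value at position 4: 7
Step 4: Q2 = 7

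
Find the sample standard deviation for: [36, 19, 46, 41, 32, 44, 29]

9.4818

Step 1: Compute the mean: 35.2857
Step 2: Sum of squared deviations from the mean: 539.4286
Step 3: Sample variance = 539.4286 / 6 = 89.9048
Step 4: Standard deviation = sqrt(89.9048) = 9.4818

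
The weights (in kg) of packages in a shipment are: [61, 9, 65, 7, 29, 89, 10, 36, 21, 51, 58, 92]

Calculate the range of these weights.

85

Step 1: Identify the maximum value: max = 92
Step 2: Identify the minimum value: min = 7
Step 3: Range = max - min = 92 - 7 = 85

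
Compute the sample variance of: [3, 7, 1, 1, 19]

57.2

Step 1: Compute the mean: (3 + 7 + 1 + 1 + 19) / 5 = 6.2
Step 2: Compute squared deviations from the mean:
  (3 - 6.2)^2 = 10.24
  (7 - 6.2)^2 = 0.64
  (1 - 6.2)^2 = 27.04
  (1 - 6.2)^2 = 27.04
  (19 - 6.2)^2 = 163.84
Step 3: Sum of squared deviations = 228.8
Step 4: Sample variance = 228.8 / 4 = 57.2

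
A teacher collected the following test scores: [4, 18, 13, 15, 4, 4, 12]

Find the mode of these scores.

4

Step 1: Count the frequency of each value:
  4: appears 3 time(s)
  12: appears 1 time(s)
  13: appears 1 time(s)
  15: appears 1 time(s)
  18: appears 1 time(s)
Step 2: The value 4 appears most frequently (3 times).
Step 3: Mode = 4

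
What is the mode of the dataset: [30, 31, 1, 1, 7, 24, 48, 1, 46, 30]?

1

Step 1: Count the frequency of each value:
  1: appears 3 time(s)
  7: appears 1 time(s)
  24: appears 1 time(s)
  30: appears 2 time(s)
  31: appears 1 time(s)
  46: appears 1 time(s)
  48: appears 1 time(s)
Step 2: The value 1 appears most frequently (3 times).
Step 3: Mode = 1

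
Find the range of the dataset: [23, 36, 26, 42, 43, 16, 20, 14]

29

Step 1: Identify the maximum value: max = 43
Step 2: Identify the minimum value: min = 14
Step 3: Range = max - min = 43 - 14 = 29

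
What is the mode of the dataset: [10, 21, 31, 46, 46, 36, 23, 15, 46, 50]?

46

Step 1: Count the frequency of each value:
  10: appears 1 time(s)
  15: appears 1 time(s)
  21: appears 1 time(s)
  23: appears 1 time(s)
  31: appears 1 time(s)
  36: appears 1 time(s)
  46: appears 3 time(s)
  50: appears 1 time(s)
Step 2: The value 46 appears most frequently (3 times).
Step 3: Mode = 46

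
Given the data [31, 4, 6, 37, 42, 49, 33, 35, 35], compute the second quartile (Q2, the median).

35

Step 1: Sort the data: [4, 6, 31, 33, 35, 35, 37, 42, 49]
Step 2: n = 9
Step 3: Q2 is the median. Since n is odd, it is the middle value at position 5: 35
Step 4: Q2 = 35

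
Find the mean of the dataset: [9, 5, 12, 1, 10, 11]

8

Step 1: Sum all values: 9 + 5 + 12 + 1 + 10 + 11 = 48
Step 2: Count the number of values: n = 6
Step 3: Mean = sum / n = 48 / 6 = 8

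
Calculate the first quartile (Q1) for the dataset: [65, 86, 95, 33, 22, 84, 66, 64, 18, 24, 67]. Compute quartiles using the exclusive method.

24

Step 1: Sort the data: [18, 22, 24, 33, 64, 65, 66, 67, 84, 86, 95]
Step 2: n = 11
Step 3: Using the exclusive quartile method:
  Q1 = 24
  Q2 (median) = 65
  Q3 = 84
  IQR = Q3 - Q1 = 84 - 24 = 60
Step 4: Q1 = 24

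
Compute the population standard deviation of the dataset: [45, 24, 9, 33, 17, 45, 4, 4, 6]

15.873

Step 1: Compute the mean: 20.7778
Step 2: Sum of squared deviations from the mean: 2267.5556
Step 3: Population variance = 2267.5556 / 9 = 251.9506
Step 4: Standard deviation = sqrt(251.9506) = 15.873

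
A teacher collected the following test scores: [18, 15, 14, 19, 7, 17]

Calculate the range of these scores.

12

Step 1: Identify the maximum value: max = 19
Step 2: Identify the minimum value: min = 7
Step 3: Range = max - min = 19 - 7 = 12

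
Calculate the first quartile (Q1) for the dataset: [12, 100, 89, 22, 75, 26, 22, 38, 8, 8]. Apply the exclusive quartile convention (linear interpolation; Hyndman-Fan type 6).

11

Step 1: Sort the data: [8, 8, 12, 22, 22, 26, 38, 75, 89, 100]
Step 2: n = 10
Step 3: Using the exclusive quartile method:
  Q1 = 11
  Q2 (median) = 24
  Q3 = 78.5
  IQR = Q3 - Q1 = 78.5 - 11 = 67.5
Step 4: Q1 = 11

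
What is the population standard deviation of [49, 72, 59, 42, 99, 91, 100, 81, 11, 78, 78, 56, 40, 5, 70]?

27.8555

Step 1: Compute the mean: 62.0667
Step 2: Sum of squared deviations from the mean: 11638.9333
Step 3: Population variance = 11638.9333 / 15 = 775.9289
Step 4: Standard deviation = sqrt(775.9289) = 27.8555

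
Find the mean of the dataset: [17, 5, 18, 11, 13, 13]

12.8333

Step 1: Sum all values: 17 + 5 + 18 + 11 + 13 + 13 = 77
Step 2: Count the number of values: n = 6
Step 3: Mean = sum / n = 77 / 6 = 12.8333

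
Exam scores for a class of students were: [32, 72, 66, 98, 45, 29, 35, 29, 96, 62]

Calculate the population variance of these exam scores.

635.04

Step 1: Compute the mean: (32 + 72 + 66 + 98 + 45 + 29 + 35 + 29 + 96 + 62) / 10 = 56.4
Step 2: Compute squared deviations from the mean:
  (32 - 56.4)^2 = 595.36
  (72 - 56.4)^2 = 243.36
  (66 - 56.4)^2 = 92.16
  (98 - 56.4)^2 = 1730.56
  (45 - 56.4)^2 = 129.96
  (29 - 56.4)^2 = 750.76
  (35 - 56.4)^2 = 457.96
  (29 - 56.4)^2 = 750.76
  (96 - 56.4)^2 = 1568.16
  (62 - 56.4)^2 = 31.36
Step 3: Sum of squared deviations = 6350.4
Step 4: Population variance = 6350.4 / 10 = 635.04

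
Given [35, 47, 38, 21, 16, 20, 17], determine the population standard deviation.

11.2595

Step 1: Compute the mean: 27.7143
Step 2: Sum of squared deviations from the mean: 887.4286
Step 3: Population variance = 887.4286 / 7 = 126.7755
Step 4: Standard deviation = sqrt(126.7755) = 11.2595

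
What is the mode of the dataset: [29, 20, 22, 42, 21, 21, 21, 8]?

21

Step 1: Count the frequency of each value:
  8: appears 1 time(s)
  20: appears 1 time(s)
  21: appears 3 time(s)
  22: appears 1 time(s)
  29: appears 1 time(s)
  42: appears 1 time(s)
Step 2: The value 21 appears most frequently (3 times).
Step 3: Mode = 21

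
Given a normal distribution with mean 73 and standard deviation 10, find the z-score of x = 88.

1.5

Step 1: Recall the z-score formula: z = (x - mu) / sigma
Step 2: Substitute values: z = (88 - 73) / 10
Step 3: z = 15 / 10 = 1.5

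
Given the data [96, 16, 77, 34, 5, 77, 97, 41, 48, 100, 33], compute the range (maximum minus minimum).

95

Step 1: Identify the maximum value: max = 100
Step 2: Identify the minimum value: min = 5
Step 3: Range = max - min = 100 - 5 = 95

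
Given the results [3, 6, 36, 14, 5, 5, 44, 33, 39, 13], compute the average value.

19.8

Step 1: Sum all values: 3 + 6 + 36 + 14 + 5 + 5 + 44 + 33 + 39 + 13 = 198
Step 2: Count the number of values: n = 10
Step 3: Mean = sum / n = 198 / 10 = 19.8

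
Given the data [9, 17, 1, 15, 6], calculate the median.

9

Step 1: Sort the data in ascending order: [1, 6, 9, 15, 17]
Step 2: The number of values is n = 5.
Step 3: Since n is odd, the median is the middle value at position 3: 9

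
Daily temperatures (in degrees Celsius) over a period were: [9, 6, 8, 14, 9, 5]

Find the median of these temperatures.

8.5

Step 1: Sort the data in ascending order: [5, 6, 8, 9, 9, 14]
Step 2: The number of values is n = 6.
Step 3: Since n is even, the median is the average of positions 3 and 4:
  Median = (8 + 9) / 2 = 8.5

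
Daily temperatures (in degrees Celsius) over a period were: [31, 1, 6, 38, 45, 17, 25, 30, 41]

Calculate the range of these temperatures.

44

Step 1: Identify the maximum value: max = 45
Step 2: Identify the minimum value: min = 1
Step 3: Range = max - min = 45 - 1 = 44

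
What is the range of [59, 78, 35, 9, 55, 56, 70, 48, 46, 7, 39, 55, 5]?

73

Step 1: Identify the maximum value: max = 78
Step 2: Identify the minimum value: min = 5
Step 3: Range = max - min = 78 - 5 = 73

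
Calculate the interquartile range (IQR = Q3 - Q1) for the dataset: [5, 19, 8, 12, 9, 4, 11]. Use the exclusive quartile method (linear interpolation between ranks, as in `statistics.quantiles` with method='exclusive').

7

Step 1: Sort the data: [4, 5, 8, 9, 11, 12, 19]
Step 2: n = 7
Step 3: Using the exclusive quartile method:
  Q1 = 5
  Q2 (median) = 9
  Q3 = 12
  IQR = Q3 - Q1 = 12 - 5 = 7
Step 4: IQR = 7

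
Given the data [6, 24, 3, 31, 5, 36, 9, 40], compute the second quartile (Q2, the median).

16.5

Step 1: Sort the data: [3, 5, 6, 9, 24, 31, 36, 40]
Step 2: n = 8
Step 3: Q2 is the median. Since n is even, it is the average of the values at positions 4 and 5:
  Q2 = (9 + 24) / 2 = 16.5
Step 4: Q2 = 16.5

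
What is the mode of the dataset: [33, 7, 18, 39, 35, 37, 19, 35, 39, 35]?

35

Step 1: Count the frequency of each value:
  7: appears 1 time(s)
  18: appears 1 time(s)
  19: appears 1 time(s)
  33: appears 1 time(s)
  35: appears 3 time(s)
  37: appears 1 time(s)
  39: appears 2 time(s)
Step 2: The value 35 appears most frequently (3 times).
Step 3: Mode = 35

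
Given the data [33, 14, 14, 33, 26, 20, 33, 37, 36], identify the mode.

33

Step 1: Count the frequency of each value:
  14: appears 2 time(s)
  20: appears 1 time(s)
  26: appears 1 time(s)
  33: appears 3 time(s)
  36: appears 1 time(s)
  37: appears 1 time(s)
Step 2: The value 33 appears most frequently (3 times).
Step 3: Mode = 33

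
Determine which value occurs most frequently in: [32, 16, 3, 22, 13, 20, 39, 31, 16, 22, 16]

16

Step 1: Count the frequency of each value:
  3: appears 1 time(s)
  13: appears 1 time(s)
  16: appears 3 time(s)
  20: appears 1 time(s)
  22: appears 2 time(s)
  31: appears 1 time(s)
  32: appears 1 time(s)
  39: appears 1 time(s)
Step 2: The value 16 appears most frequently (3 times).
Step 3: Mode = 16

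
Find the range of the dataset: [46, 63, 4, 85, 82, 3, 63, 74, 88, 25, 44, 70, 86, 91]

88

Step 1: Identify the maximum value: max = 91
Step 2: Identify the minimum value: min = 3
Step 3: Range = max - min = 91 - 3 = 88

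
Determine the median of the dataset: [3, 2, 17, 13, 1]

3

Step 1: Sort the data in ascending order: [1, 2, 3, 13, 17]
Step 2: The number of values is n = 5.
Step 3: Since n is odd, the median is the middle value at position 3: 3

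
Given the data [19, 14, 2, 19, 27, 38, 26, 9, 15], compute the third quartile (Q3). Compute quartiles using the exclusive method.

26.5

Step 1: Sort the data: [2, 9, 14, 15, 19, 19, 26, 27, 38]
Step 2: n = 9
Step 3: Using the exclusive quartile method:
  Q1 = 11.5
  Q2 (median) = 19
  Q3 = 26.5
  IQR = Q3 - Q1 = 26.5 - 11.5 = 15
Step 4: Q3 = 26.5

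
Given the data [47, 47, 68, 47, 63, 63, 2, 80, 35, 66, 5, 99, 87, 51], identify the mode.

47

Step 1: Count the frequency of each value:
  2: appears 1 time(s)
  5: appears 1 time(s)
  35: appears 1 time(s)
  47: appears 3 time(s)
  51: appears 1 time(s)
  63: appears 2 time(s)
  66: appears 1 time(s)
  68: appears 1 time(s)
  80: appears 1 time(s)
  87: appears 1 time(s)
  99: appears 1 time(s)
Step 2: The value 47 appears most frequently (3 times).
Step 3: Mode = 47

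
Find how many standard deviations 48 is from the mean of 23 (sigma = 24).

1.0417

Step 1: Recall the z-score formula: z = (x - mu) / sigma
Step 2: Substitute values: z = (48 - 23) / 24
Step 3: z = 25 / 24 = 1.0417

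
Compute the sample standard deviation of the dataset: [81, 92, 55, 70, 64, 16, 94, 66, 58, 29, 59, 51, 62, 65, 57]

20.3451

Step 1: Compute the mean: 61.2667
Step 2: Sum of squared deviations from the mean: 5794.9333
Step 3: Sample variance = 5794.9333 / 14 = 413.9238
Step 4: Standard deviation = sqrt(413.9238) = 20.3451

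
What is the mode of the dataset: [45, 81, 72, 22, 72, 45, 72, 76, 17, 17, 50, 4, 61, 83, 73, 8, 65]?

72

Step 1: Count the frequency of each value:
  4: appears 1 time(s)
  8: appears 1 time(s)
  17: appears 2 time(s)
  22: appears 1 time(s)
  45: appears 2 time(s)
  50: appears 1 time(s)
  61: appears 1 time(s)
  65: appears 1 time(s)
  72: appears 3 time(s)
  73: appears 1 time(s)
  76: appears 1 time(s)
  81: appears 1 time(s)
  83: appears 1 time(s)
Step 2: The value 72 appears most frequently (3 times).
Step 3: Mode = 72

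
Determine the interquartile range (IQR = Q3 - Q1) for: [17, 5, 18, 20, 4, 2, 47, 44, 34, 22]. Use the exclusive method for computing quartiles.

31.75

Step 1: Sort the data: [2, 4, 5, 17, 18, 20, 22, 34, 44, 47]
Step 2: n = 10
Step 3: Using the exclusive quartile method:
  Q1 = 4.75
  Q2 (median) = 19
  Q3 = 36.5
  IQR = Q3 - Q1 = 36.5 - 4.75 = 31.75
Step 4: IQR = 31.75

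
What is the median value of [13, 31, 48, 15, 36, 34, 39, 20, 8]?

31

Step 1: Sort the data in ascending order: [8, 13, 15, 20, 31, 34, 36, 39, 48]
Step 2: The number of values is n = 9.
Step 3: Since n is odd, the median is the middle value at position 5: 31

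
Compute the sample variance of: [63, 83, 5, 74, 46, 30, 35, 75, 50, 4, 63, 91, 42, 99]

869.1429

Step 1: Compute the mean: (63 + 83 + 5 + 74 + 46 + 30 + 35 + 75 + 50 + 4 + 63 + 91 + 42 + 99) / 14 = 54.2857
Step 2: Compute squared deviations from the mean:
  (63 - 54.2857)^2 = 75.9388
  (83 - 54.2857)^2 = 824.5102
  (5 - 54.2857)^2 = 2429.0816
  (74 - 54.2857)^2 = 388.6531
  (46 - 54.2857)^2 = 68.6531
  (30 - 54.2857)^2 = 589.7959
  (35 - 54.2857)^2 = 371.9388
  (75 - 54.2857)^2 = 429.0816
  (50 - 54.2857)^2 = 18.3673
  (4 - 54.2857)^2 = 2528.6531
  (63 - 54.2857)^2 = 75.9388
  (91 - 54.2857)^2 = 1347.9388
  (42 - 54.2857)^2 = 150.9388
  (99 - 54.2857)^2 = 1999.3673
Step 3: Sum of squared deviations = 11298.8571
Step 4: Sample variance = 11298.8571 / 13 = 869.1429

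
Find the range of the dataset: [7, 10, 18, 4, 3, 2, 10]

16

Step 1: Identify the maximum value: max = 18
Step 2: Identify the minimum value: min = 2
Step 3: Range = max - min = 18 - 2 = 16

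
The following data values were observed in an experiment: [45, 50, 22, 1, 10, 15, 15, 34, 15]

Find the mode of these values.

15

Step 1: Count the frequency of each value:
  1: appears 1 time(s)
  10: appears 1 time(s)
  15: appears 3 time(s)
  22: appears 1 time(s)
  34: appears 1 time(s)
  45: appears 1 time(s)
  50: appears 1 time(s)
Step 2: The value 15 appears most frequently (3 times).
Step 3: Mode = 15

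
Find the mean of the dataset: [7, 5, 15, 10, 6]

8.6

Step 1: Sum all values: 7 + 5 + 15 + 10 + 6 = 43
Step 2: Count the number of values: n = 5
Step 3: Mean = sum / n = 43 / 5 = 8.6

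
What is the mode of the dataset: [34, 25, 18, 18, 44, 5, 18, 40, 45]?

18

Step 1: Count the frequency of each value:
  5: appears 1 time(s)
  18: appears 3 time(s)
  25: appears 1 time(s)
  34: appears 1 time(s)
  40: appears 1 time(s)
  44: appears 1 time(s)
  45: appears 1 time(s)
Step 2: The value 18 appears most frequently (3 times).
Step 3: Mode = 18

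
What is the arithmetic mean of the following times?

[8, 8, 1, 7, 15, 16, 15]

10

Step 1: Sum all values: 8 + 8 + 1 + 7 + 15 + 16 + 15 = 70
Step 2: Count the number of values: n = 7
Step 3: Mean = sum / n = 70 / 7 = 10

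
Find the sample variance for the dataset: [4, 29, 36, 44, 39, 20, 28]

179.9524

Step 1: Compute the mean: (4 + 29 + 36 + 44 + 39 + 20 + 28) / 7 = 28.5714
Step 2: Compute squared deviations from the mean:
  (4 - 28.5714)^2 = 603.7551
  (29 - 28.5714)^2 = 0.1837
  (36 - 28.5714)^2 = 55.1837
  (44 - 28.5714)^2 = 238.0408
  (39 - 28.5714)^2 = 108.7551
  (20 - 28.5714)^2 = 73.4694
  (28 - 28.5714)^2 = 0.3265
Step 3: Sum of squared deviations = 1079.7143
Step 4: Sample variance = 1079.7143 / 6 = 179.9524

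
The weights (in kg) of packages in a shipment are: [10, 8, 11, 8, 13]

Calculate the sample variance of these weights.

4.5

Step 1: Compute the mean: (10 + 8 + 11 + 8 + 13) / 5 = 10
Step 2: Compute squared deviations from the mean:
  (10 - 10)^2 = 0
  (8 - 10)^2 = 4
  (11 - 10)^2 = 1
  (8 - 10)^2 = 4
  (13 - 10)^2 = 9
Step 3: Sum of squared deviations = 18
Step 4: Sample variance = 18 / 4 = 4.5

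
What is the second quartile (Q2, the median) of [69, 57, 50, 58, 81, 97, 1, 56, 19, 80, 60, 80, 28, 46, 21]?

57

Step 1: Sort the data: [1, 19, 21, 28, 46, 50, 56, 57, 58, 60, 69, 80, 80, 81, 97]
Step 2: n = 15
Step 3: Q2 is the median. Since n is odd, it is the middle value at position 8: 57
Step 4: Q2 = 57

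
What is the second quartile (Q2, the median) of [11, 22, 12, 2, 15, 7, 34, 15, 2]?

12

Step 1: Sort the data: [2, 2, 7, 11, 12, 15, 15, 22, 34]
Step 2: n = 9
Step 3: Q2 is the median. Since n is odd, it is the middle value at position 5: 12
Step 4: Q2 = 12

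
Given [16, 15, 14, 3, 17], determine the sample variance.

32.5

Step 1: Compute the mean: (16 + 15 + 14 + 3 + 17) / 5 = 13
Step 2: Compute squared deviations from the mean:
  (16 - 13)^2 = 9
  (15 - 13)^2 = 4
  (14 - 13)^2 = 1
  (3 - 13)^2 = 100
  (17 - 13)^2 = 16
Step 3: Sum of squared deviations = 130
Step 4: Sample variance = 130 / 4 = 32.5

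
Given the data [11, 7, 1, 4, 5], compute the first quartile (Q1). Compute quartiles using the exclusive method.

2.5

Step 1: Sort the data: [1, 4, 5, 7, 11]
Step 2: n = 5
Step 3: Using the exclusive quartile method:
  Q1 = 2.5
  Q2 (median) = 5
  Q3 = 9
  IQR = Q3 - Q1 = 9 - 2.5 = 6.5
Step 4: Q1 = 2.5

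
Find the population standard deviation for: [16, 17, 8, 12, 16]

3.3705

Step 1: Compute the mean: 13.8
Step 2: Sum of squared deviations from the mean: 56.8
Step 3: Population variance = 56.8 / 5 = 11.36
Step 4: Standard deviation = sqrt(11.36) = 3.3705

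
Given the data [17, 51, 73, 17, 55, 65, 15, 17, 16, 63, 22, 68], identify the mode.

17

Step 1: Count the frequency of each value:
  15: appears 1 time(s)
  16: appears 1 time(s)
  17: appears 3 time(s)
  22: appears 1 time(s)
  51: appears 1 time(s)
  55: appears 1 time(s)
  63: appears 1 time(s)
  65: appears 1 time(s)
  68: appears 1 time(s)
  73: appears 1 time(s)
Step 2: The value 17 appears most frequently (3 times).
Step 3: Mode = 17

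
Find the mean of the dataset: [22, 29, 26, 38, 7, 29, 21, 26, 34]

25.7778

Step 1: Sum all values: 22 + 29 + 26 + 38 + 7 + 29 + 21 + 26 + 34 = 232
Step 2: Count the number of values: n = 9
Step 3: Mean = sum / n = 232 / 9 = 25.7778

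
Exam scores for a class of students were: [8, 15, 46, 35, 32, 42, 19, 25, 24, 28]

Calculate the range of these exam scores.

38

Step 1: Identify the maximum value: max = 46
Step 2: Identify the minimum value: min = 8
Step 3: Range = max - min = 46 - 8 = 38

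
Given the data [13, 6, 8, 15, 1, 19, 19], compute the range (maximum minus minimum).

18

Step 1: Identify the maximum value: max = 19
Step 2: Identify the minimum value: min = 1
Step 3: Range = max - min = 19 - 1 = 18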